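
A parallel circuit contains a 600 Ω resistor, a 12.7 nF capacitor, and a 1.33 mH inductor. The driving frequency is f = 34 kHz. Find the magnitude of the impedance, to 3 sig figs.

540 Ω

ω = 2πf = 213600 rad/s
X_L = ωL = 284 Ω
X_C = 1/(ωC) = 369 Ω
Parallel: admittances add. Y = 1/R + 1/(jωL) + jωC
Y = (0.00167 − j0.000806) S
|Y| = 0.00185 S → |Z| = 1/|Y| = 540 Ω, ∠Z = −∠Y = 25.8°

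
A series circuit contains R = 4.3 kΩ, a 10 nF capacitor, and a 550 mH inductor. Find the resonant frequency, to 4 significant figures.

ω₀ = 1/√(LC) = 1/√(0.55 × 1e-08) = 13480 rad/s
f₀ = ω₀/(2π) = 2.146 kHz

2.146 kHz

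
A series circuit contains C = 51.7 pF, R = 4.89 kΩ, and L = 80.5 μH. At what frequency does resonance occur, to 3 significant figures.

ω₀ = 1/√(LC) = 1/√(8.05e-05 × 5.17e-11) = 1.55e+07 rad/s
f₀ = ω₀/(2π) = 2.47 MHz

2.47 MHz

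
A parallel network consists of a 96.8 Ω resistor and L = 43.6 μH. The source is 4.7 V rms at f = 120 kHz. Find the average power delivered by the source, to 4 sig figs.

228.2 mW

ω = 2πf = 754000 rad/s
X_L = ωL = 32.87 Ω
Parallel: admittances add. Y = 1/R + 1/(jωL)
Y = (0.01033 − j0.03042) S
|Y| = 0.03213 S → |Z| = 1/|Y| = 31.13 Ω, ∠Z = −∠Y = 71.24°
I = V/|Z| = 151.0 mA
P = VI cos φ = 4.7 × 0.1510 × cos(71.24°) = 228.2 mW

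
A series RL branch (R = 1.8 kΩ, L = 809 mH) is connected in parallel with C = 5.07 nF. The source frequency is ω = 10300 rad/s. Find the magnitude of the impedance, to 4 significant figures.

X_L = ωL = 8333 Ω
X_C = 1/(ωC) = 19150 Ω
Branch 1 (R+jX_L): Z₁ = 1800 + j8333 Ω, |Z₁| = 8525 Ω
Branch 2 (−jX_C): Z₂ = −j19150 Ω
Parallel: Z = Z₁Z₂/(Z₁+Z₂), |Z| = 14890 Ω, ∠Z = 68.36°

14890 Ω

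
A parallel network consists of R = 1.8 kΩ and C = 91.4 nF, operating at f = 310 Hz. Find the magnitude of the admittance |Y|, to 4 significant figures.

583.4 μS

ω = 2πf = 1948 rad/s
X_C = 1/(ωC) = 5617 Ω
Parallel: admittances add. Y = 1/R + jωC
Y = (0.0005556 + j0.0001780) S
|Y| = 0.0005834 S → |Z| = 1/|Y| = 1714 Ω, ∠Z = −∠Y = -17.77°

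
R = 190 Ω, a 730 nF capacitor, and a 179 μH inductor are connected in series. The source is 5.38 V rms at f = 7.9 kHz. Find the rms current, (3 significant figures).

28.2 mA

ω = 2πf = 49640 rad/s
X_L = ωL = 8.89 Ω
X_C = 1/(ωC) = 27.6 Ω
Net reactance X = X_L − X_C = -18.7 Ω
Z = 190 − j18.7 Ω
|Z| = √(190² + 18.7²) = 191 Ω
I = V/|Z| = 5.38/191 = 28.2 mA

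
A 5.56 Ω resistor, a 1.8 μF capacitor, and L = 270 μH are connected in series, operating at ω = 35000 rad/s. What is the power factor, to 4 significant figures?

0.6545

X_L = ωL = 9.450 Ω
X_C = 1/(ωC) = 15.87 Ω
Net reactance X = X_L − X_C = -6.423 Ω
Z = 5.560 − j6.423 Ω
|Z| = √(5.560² + 6.423²) = 8.495 Ω
∠Z = arctan(-6.423/5.560) = -49.12°
cos φ = cos(-49.12°) = 0.6545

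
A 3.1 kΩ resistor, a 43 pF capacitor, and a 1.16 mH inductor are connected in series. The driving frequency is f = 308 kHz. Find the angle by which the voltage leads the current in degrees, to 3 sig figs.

ω = 2πf = 1.935e+06 rad/s
X_L = ωL = 2240 Ω
X_C = 1/(ωC) = 12000 Ω
Net reactance X = X_L − X_C = -9770 Ω
Z = 3100 − j9770 Ω
|Z| = √(3100² + 9770²) = 10300 Ω
∠Z = arctan(-9770/3100) = -72.4°

-72.4°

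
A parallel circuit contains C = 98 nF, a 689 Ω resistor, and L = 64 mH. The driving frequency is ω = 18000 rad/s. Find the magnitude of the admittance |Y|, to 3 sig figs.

1.71 mS

X_L = ωL = 1150 Ω
X_C = 1/(ωC) = 567 Ω
Parallel: admittances add. Y = 1/R + 1/(jωL) + jωC
Y = (0.00145 + j0.000896) S
|Y| = 0.00171 S → |Z| = 1/|Y| = 586 Ω, ∠Z = −∠Y = -31.7°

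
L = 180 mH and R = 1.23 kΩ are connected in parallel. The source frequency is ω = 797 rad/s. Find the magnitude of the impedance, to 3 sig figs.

142 Ω

X_L = ωL = 143 Ω
Parallel: admittances add. Y = 1/R + 1/(jωL)
Y = (0.000813 − j0.00697) S
|Y| = 0.00702 S → |Z| = 1/|Y| = 142 Ω, ∠Z = −∠Y = 83.3°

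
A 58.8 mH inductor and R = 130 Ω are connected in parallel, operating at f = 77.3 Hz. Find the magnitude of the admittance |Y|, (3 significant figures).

35.9 mS

ω = 2πf = 485.7 rad/s
X_L = ωL = 28.6 Ω
Parallel: admittances add. Y = 1/R + 1/(jωL)
Y = (0.00769 − j0.0350) S
|Y| = 0.0359 S → |Z| = 1/|Y| = 27.9 Ω, ∠Z = −∠Y = 77.6°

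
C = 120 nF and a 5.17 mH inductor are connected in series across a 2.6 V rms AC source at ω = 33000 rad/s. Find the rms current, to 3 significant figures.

X_L = ωL = 171 Ω
X_C = 1/(ωC) = 253 Ω
Net reactance X = X_L − X_C = -81.9 Ω
Z = − j81.9 Ω
|Z| = √(0² + 81.9²) = 81.9 Ω
I = V/|Z| = 2.6/81.9 = 31.7 mA

31.7 mA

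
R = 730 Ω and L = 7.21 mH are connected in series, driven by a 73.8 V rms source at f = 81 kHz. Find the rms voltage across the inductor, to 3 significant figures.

ω = 2πf = 508900 rad/s
X_L = ωL = 3670 Ω
Z = 730 + j3670 Ω
|Z| = √(730² + 3670²) = 3740 Ω
I = V/|Z| = 19.7 mA
V_L = I·|Z_L| = 0.0197 × 3670 = 72.4 V

72.4 V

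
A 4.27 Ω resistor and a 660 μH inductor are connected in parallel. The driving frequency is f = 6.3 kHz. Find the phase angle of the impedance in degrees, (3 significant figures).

ω = 2πf = 39580 rad/s
X_L = ωL = 26.1 Ω
Parallel: admittances add. Y = 1/R + 1/(jωL)
Y = (0.234 − j0.0383) S
|Y| = 0.237 S → |Z| = 1/|Y| = 4.21 Ω, ∠Z = −∠Y = 9.28°

9.28°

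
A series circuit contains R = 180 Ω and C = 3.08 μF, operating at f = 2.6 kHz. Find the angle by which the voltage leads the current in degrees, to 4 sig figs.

ω = 2πf = 16340 rad/s
X_C = 1/(ωC) = 19.87 Ω
Z = 180.0 − j19.87 Ω
|Z| = √(180.0² + 19.87²) = 181.1 Ω
∠Z = arctan(-19.87/180.0) = -6.301°

-6.301°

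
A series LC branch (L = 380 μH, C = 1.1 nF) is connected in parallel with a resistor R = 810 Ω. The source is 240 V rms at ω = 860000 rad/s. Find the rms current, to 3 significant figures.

X_L = ωL = 327 Ω
X_C = 1/(ωC) = 1060 Ω
Branch 1: Z₁ = R = 810 Ω
Branch 2 (series LC): Z₂ = j(X_L − X_C) = −j730 Ω
Parallel: Z = Z₁Z₂/(Z₁+Z₂), |Z| = 542 Ω, ∠Z = -48.0°
I = V/|Z| = 240/542 = 442 mA

442 mA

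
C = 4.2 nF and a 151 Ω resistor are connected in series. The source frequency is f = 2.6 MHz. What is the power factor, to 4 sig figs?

0.9954

ω = 2πf = 1.634e+07 rad/s
X_C = 1/(ωC) = 14.57 Ω
Z = 151.0 − j14.57 Ω
|Z| = √(151.0² + 14.57²) = 151.7 Ω
∠Z = arctan(-14.57/151.0) = -5.513°
cos φ = cos(-5.513°) = 0.9954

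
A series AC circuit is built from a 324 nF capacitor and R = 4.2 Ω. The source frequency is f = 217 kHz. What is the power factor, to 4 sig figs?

ω = 2πf = 1.363e+06 rad/s
X_C = 1/(ωC) = 2.264 Ω
Z = 4.200 − j2.264 Ω
|Z| = √(4.200² + 2.264²) = 4.771 Ω
∠Z = arctan(-2.264/4.200) = -28.32°
cos φ = cos(-28.32°) = 0.8803

0.8803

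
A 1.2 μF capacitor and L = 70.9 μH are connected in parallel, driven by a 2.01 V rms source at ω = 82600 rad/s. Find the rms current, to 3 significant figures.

144 mA

X_L = ωL = 5.86 Ω
X_C = 1/(ωC) = 10.1 Ω
Parallel: admittances add. Y = 1/(jωL) + jωC
Y = (0 − j0.0716) S
|Y| = 0.0716 S → |Z| = 1/|Y| = 14.0 Ω, ∠Z = −∠Y = 90.0°
I = V/|Z| = 2.01/14.0 = 144 mA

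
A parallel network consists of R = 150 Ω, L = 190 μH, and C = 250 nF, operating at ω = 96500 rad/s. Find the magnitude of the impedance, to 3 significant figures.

32.1 Ω

X_L = ωL = 18.3 Ω
X_C = 1/(ωC) = 41.5 Ω
Parallel: admittances add. Y = 1/R + 1/(jωL) + jωC
Y = (0.00667 − j0.0304) S
|Y| = 0.0311 S → |Z| = 1/|Y| = 32.1 Ω, ∠Z = −∠Y = 77.6°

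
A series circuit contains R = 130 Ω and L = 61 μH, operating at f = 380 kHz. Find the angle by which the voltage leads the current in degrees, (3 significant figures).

48.2°

ω = 2πf = 2.388e+06 rad/s
X_L = ωL = 146 Ω
Z = 130 + j146 Ω
|Z| = √(130² + 146²) = 195 Ω
∠Z = arctan(146/130) = 48.2°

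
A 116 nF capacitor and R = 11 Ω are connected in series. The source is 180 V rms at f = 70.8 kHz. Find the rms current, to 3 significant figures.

ω = 2πf = 444800 rad/s
X_C = 1/(ωC) = 19.4 Ω
Z = 11.0 − j19.4 Ω
|Z| = √(11.0² + 19.4²) = 22.3 Ω
I = V/|Z| = 180/22.3 = 8.08 A

8.08 A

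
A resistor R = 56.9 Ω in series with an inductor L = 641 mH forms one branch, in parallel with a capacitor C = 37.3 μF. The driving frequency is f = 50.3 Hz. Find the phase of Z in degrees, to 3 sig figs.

-79.9°

ω = 2πf = 316.0 rad/s
X_L = ωL = 203 Ω
X_C = 1/(ωC) = 84.8 Ω
Branch 1 (R+jX_L): Z₁ = 56.9 + j203 Ω, |Z₁| = 210 Ω
Branch 2 (−jX_C): Z₂ = −j84.8 Ω
Parallel: Z = Z₁Z₂/(Z₁+Z₂), |Z| = 136 Ω, ∠Z = -79.9°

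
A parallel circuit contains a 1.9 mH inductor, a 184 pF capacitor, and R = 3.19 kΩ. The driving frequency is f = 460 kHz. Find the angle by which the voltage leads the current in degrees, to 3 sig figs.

-48.1°

ω = 2πf = 2.89e+06 rad/s
X_L = ωL = 5490 Ω
X_C = 1/(ωC) = 1880 Ω
Parallel: admittances add. Y = 1/R + 1/(jωL) + jωC
Y = (0.000313 + j0.000350) S
|Y| = 0.000470 S → |Z| = 1/|Y| = 2130 Ω, ∠Z = −∠Y = -48.1°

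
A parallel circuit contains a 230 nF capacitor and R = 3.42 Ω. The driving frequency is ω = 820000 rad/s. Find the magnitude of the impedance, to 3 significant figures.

2.87 Ω

X_C = 1/(ωC) = 5.30 Ω
Parallel: admittances add. Y = 1/R + jωC
Y = (0.292 + j0.189) S
|Y| = 0.348 S → |Z| = 1/|Y| = 2.87 Ω, ∠Z = −∠Y = -32.8°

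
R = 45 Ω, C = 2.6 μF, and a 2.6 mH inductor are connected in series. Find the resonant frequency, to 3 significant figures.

ω₀ = 1/√(LC) = 1/√(0.0026 × 2.6e-06) = 12160 rad/s
f₀ = ω₀/(2π) = 1.94 kHz

1.94 kHz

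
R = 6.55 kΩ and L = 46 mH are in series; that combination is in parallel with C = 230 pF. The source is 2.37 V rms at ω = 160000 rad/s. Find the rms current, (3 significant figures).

185 μA

X_L = ωL = 7360 Ω
X_C = 1/(ωC) = 27200 Ω
Branch 1 (R+jX_L): Z₁ = 6550 + j7360 Ω, |Z₁| = 9850 Ω
Branch 2 (−jX_C): Z₂ = −j27200 Ω
Parallel: Z = Z₁Z₂/(Z₁+Z₂), |Z| = 12800 Ω, ∠Z = 30.0°
I = V/|Z| = 2.37/12800 = 185 μA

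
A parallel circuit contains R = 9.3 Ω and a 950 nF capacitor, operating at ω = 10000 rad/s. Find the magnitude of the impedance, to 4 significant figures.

9.264 Ω

X_C = 1/(ωC) = 105.3 Ω
Parallel: admittances add. Y = 1/R + jωC
Y = (0.1075 + j0.009500) S
|Y| = 0.1079 S → |Z| = 1/|Y| = 9.264 Ω, ∠Z = −∠Y = -5.049°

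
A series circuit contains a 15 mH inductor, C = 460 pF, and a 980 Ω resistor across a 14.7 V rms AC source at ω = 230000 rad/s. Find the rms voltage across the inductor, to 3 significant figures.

X_L = ωL = 3450 Ω
X_C = 1/(ωC) = 9450 Ω
Net reactance X = X_L − X_C = -6000 Ω
Z = 980 − j6000 Ω
|Z| = √(980² + 6000²) = 6080 Ω
I = V/|Z| = 2.42 mA
V_L = I·|Z_L| = 0.00242 × 3450 = 8.34 V

8.34 V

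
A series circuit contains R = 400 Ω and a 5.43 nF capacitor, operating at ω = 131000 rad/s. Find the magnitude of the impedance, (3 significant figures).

1460 Ω

X_C = 1/(ωC) = 1410 Ω
Z = 400 − j1410 Ω
|Z| = √(400² + 1410²) = 1460 Ω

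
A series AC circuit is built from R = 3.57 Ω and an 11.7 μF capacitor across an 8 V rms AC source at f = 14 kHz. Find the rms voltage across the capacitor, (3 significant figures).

2.10 V

ω = 2πf = 87960 rad/s
X_C = 1/(ωC) = 0.972 Ω
Z = 3.57 − j0.972 Ω
|Z| = √(3.57² + 0.972²) = 3.70 Ω
I = V/|Z| = 2.16 A
V_C = I·|Z_C| = 2.16 × 0.972 = 2.10 V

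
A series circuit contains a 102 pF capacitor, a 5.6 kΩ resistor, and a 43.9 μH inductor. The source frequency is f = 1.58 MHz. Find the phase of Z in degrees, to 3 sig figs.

ω = 2πf = 9.927e+06 rad/s
X_L = ωL = 436 Ω
X_C = 1/(ωC) = 988 Ω
Net reactance X = X_L − X_C = -552 Ω
Z = 5600 − j552 Ω
|Z| = √(5600² + 552²) = 5630 Ω
∠Z = arctan(-552/5600) = -5.63°

-5.63°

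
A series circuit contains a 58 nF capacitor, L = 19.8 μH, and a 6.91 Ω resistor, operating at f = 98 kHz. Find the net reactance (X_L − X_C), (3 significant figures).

ω = 2πf = 615800 rad/s
X_L = ωL = 12.2 Ω
X_C = 1/(ωC) = 28.0 Ω
X = 12.2 − 28.0 = -15.8 Ω

-15.8 Ω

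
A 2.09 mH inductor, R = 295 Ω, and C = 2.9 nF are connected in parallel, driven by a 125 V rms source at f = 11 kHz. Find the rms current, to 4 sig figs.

941.1 mA

ω = 2πf = 69120 rad/s
X_L = ωL = 144.5 Ω
X_C = 1/(ωC) = 4989 Ω
Parallel: admittances add. Y = 1/R + 1/(jωL) + jωC
Y = (0.003390 − j0.006722) S
|Y| = 0.007529 S → |Z| = 1/|Y| = 132.8 Ω, ∠Z = −∠Y = 63.24°
I = V/|Z| = 125/132.8 = 941.1 mA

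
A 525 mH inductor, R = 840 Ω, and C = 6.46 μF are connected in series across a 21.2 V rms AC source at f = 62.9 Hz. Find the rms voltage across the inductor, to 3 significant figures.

ω = 2πf = 395.2 rad/s
X_L = ωL = 207 Ω
X_C = 1/(ωC) = 392 Ω
Net reactance X = X_L − X_C = -184 Ω
Z = 840 − j184 Ω
|Z| = √(840² + 184²) = 860 Ω
I = V/|Z| = 24.7 mA
V_L = I·|Z_L| = 0.0247 × 207 = 5.12 V

5.12 V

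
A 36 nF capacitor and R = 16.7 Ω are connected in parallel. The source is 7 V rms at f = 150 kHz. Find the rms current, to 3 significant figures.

ω = 2πf = 942500 rad/s
X_C = 1/(ωC) = 29.5 Ω
Parallel: admittances add. Y = 1/R + jωC
Y = (0.0599 + j0.0339) S
|Y| = 0.0688 S → |Z| = 1/|Y| = 14.5 Ω, ∠Z = −∠Y = -29.5°
I = V/|Z| = 7/14.5 = 482 mA

482 mA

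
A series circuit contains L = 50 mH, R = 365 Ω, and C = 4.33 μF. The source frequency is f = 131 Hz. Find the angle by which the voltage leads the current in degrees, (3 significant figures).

-33.3°

ω = 2πf = 823.1 rad/s
X_L = ωL = 41.2 Ω
X_C = 1/(ωC) = 281 Ω
Net reactance X = X_L − X_C = -239 Ω
Z = 365 − j239 Ω
|Z| = √(365² + 239²) = 437 Ω
∠Z = arctan(-239/365) = -33.3°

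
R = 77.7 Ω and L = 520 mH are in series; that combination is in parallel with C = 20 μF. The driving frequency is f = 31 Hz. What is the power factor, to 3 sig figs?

ω = 2πf = 194.8 rad/s
X_L = ωL = 101 Ω
X_C = 1/(ωC) = 257 Ω
Branch 1 (R+jX_L): Z₁ = 77.7 + j101 Ω, |Z₁| = 128 Ω
Branch 2 (−jX_C): Z₂ = −j257 Ω
Parallel: Z = Z₁Z₂/(Z₁+Z₂), |Z| = 189 Ω, ∠Z = 25.9°
cos φ = cos(25.9°) = 0.899

0.899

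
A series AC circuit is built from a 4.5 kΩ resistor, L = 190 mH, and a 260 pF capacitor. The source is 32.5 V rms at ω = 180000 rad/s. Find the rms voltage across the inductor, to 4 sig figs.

X_L = ωL = 34200 Ω
X_C = 1/(ωC) = 21370 Ω
Net reactance X = X_L − X_C = 12830 Ω
Z = 4500 + j12830 Ω
|Z| = √(4500² + 12830²) = 13600 Ω
I = V/|Z| = 2.390 mA
V_L = I·|Z_L| = 0.002390 × 34200 = 81.74 V

81.74 V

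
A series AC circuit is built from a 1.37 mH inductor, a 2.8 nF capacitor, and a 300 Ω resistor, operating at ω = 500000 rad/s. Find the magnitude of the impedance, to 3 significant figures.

301 Ω

X_L = ωL = 685 Ω
X_C = 1/(ωC) = 714 Ω
Net reactance X = X_L − X_C = -29.3 Ω
Z = 300 − j29.3 Ω
|Z| = √(300² + 29.3²) = 301 Ω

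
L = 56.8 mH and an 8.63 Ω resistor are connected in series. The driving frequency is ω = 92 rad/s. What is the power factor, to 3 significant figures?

0.855

X_L = ωL = 5.23 Ω
Z = 8.63 + j5.23 Ω
|Z| = √(8.63² + 5.23²) = 10.1 Ω
∠Z = arctan(5.23/8.63) = 31.2°
cos φ = cos(31.2°) = 0.855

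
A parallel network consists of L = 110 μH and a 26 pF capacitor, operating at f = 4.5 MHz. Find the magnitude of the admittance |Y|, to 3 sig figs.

ω = 2πf = 2.827e+07 rad/s
X_L = ωL = 3110 Ω
X_C = 1/(ωC) = 1360 Ω
Parallel: admittances add. Y = 1/(jωL) + jωC
Y = (0 + j0.000414) S
|Y| = 0.000414 S → |Z| = 1/|Y| = 2420 Ω, ∠Z = −∠Y = -90.0°

414 μS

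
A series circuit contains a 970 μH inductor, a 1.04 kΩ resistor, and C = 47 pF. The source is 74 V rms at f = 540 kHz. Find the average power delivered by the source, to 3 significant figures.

ω = 2πf = 3.393e+06 rad/s
X_L = ωL = 3290 Ω
X_C = 1/(ωC) = 6270 Ω
Net reactance X = X_L − X_C = -2980 Ω
Z = 1040 − j2980 Ω
|Z| = √(1040² + 2980²) = 3160 Ω
∠Z = arctan(-2980/1040) = -70.8°
I = V/|Z| = 23.4 mA
P = VI cos φ = 74 × 0.0234 × cos(-70.8°) = 572 mW

572 mW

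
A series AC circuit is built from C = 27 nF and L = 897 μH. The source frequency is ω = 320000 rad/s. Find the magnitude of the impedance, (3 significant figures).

171 Ω

X_L = ωL = 287 Ω
X_C = 1/(ωC) = 116 Ω
Net reactance X = X_L − X_C = 171 Ω
Z = j171 Ω
|Z| = √(0² + 171²) = 171 Ω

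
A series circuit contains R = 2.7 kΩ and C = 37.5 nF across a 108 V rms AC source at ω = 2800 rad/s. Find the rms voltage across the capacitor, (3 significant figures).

104 V

X_C = 1/(ωC) = 9520 Ω
Z = 2700 − j9520 Ω
|Z| = √(2700² + 9520²) = 9900 Ω
I = V/|Z| = 10.9 mA
V_C = I·|Z_C| = 0.0109 × 9520 = 104 V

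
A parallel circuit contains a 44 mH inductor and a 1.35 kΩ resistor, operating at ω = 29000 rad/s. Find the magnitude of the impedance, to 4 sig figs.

X_L = ωL = 1276 Ω
Parallel: admittances add. Y = 1/R + 1/(jωL)
Y = (0.0007407 − j0.0007837) S
|Y| = 0.001078 S → |Z| = 1/|Y| = 927.3 Ω, ∠Z = −∠Y = 46.61°

927.3 Ω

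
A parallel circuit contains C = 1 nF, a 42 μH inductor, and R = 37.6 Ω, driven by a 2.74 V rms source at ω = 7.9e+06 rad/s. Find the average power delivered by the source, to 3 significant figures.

200 mW

X_L = ωL = 332 Ω
X_C = 1/(ωC) = 127 Ω
Parallel: admittances add. Y = 1/R + 1/(jωL) + jωC
Y = (0.0266 + j0.00489) S
|Y| = 0.0270 S → |Z| = 1/|Y| = 37.0 Ω, ∠Z = −∠Y = -10.4°
I = V/|Z| = 74.1 mA
P = VI cos φ = 2.74 × 0.0741 × cos(-10.4°) = 200 mW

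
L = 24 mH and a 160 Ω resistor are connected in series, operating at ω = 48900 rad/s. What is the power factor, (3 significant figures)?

0.135

X_L = ωL = 1170 Ω
Z = 160 + j1170 Ω
|Z| = √(160² + 1170²) = 1180 Ω
∠Z = arctan(1170/160) = 82.2°
cos φ = cos(82.2°) = 0.135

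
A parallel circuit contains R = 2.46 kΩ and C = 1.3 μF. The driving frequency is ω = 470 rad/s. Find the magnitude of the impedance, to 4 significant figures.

1363 Ω

X_C = 1/(ωC) = 1637 Ω
Parallel: admittances add. Y = 1/R + jωC
Y = (0.0004065 + j0.0006110) S
|Y| = 0.0007339 S → |Z| = 1/|Y| = 1363 Ω, ∠Z = −∠Y = -56.36°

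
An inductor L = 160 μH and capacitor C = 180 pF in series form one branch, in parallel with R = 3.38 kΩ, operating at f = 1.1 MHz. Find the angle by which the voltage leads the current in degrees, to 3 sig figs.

84.9°

ω = 2πf = 6.912e+06 rad/s
X_L = ωL = 1110 Ω
X_C = 1/(ωC) = 804 Ω
Branch 1: Z₁ = R = 3380 Ω
Branch 2 (series LC): Z₂ = j(X_L − X_C) = j302 Ω
Parallel: Z = Z₁Z₂/(Z₁+Z₂), |Z| = 301 Ω, ∠Z = 84.9°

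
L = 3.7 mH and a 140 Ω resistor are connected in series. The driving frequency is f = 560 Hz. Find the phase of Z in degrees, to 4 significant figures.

5.313°

ω = 2πf = 3519 rad/s
X_L = ωL = 13.02 Ω
Z = 140.0 + j13.02 Ω
|Z| = √(140.0² + 13.02²) = 140.6 Ω
∠Z = arctan(13.02/140.0) = 5.313°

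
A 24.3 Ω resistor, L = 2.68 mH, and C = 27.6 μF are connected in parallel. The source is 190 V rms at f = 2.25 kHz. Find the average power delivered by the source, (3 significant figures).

ω = 2πf = 14140 rad/s
X_L = ωL = 37.9 Ω
X_C = 1/(ωC) = 2.56 Ω
Parallel: admittances add. Y = 1/R + 1/(jωL) + jωC
Y = (0.0412 + j0.364) S
|Y| = 0.366 S → |Z| = 1/|Y| = 2.73 Ω, ∠Z = −∠Y = -83.5°
I = V/|Z| = 69.6 A
P = VI cos φ = 190 × 69.6 × cos(-83.5°) = 1.49 kW

1.49 kW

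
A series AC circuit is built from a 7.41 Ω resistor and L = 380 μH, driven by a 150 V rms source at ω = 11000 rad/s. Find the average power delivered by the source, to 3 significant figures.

2.30 kW

X_L = ωL = 4.18 Ω
Z = 7.41 + j4.18 Ω
|Z| = √(7.41² + 4.18²) = 8.51 Ω
∠Z = arctan(4.18/7.41) = 29.4°
I = V/|Z| = 17.6 A
P = VI cos φ = 150 × 17.6 × cos(29.4°) = 2.30 kW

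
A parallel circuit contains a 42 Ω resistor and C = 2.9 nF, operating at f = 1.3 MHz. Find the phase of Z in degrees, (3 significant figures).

-44.9°

ω = 2πf = 8.168e+06 rad/s
X_C = 1/(ωC) = 42.2 Ω
Parallel: admittances add. Y = 1/R + jωC
Y = (0.0238 + j0.0237) S
|Y| = 0.0336 S → |Z| = 1/|Y| = 29.8 Ω, ∠Z = −∠Y = -44.9°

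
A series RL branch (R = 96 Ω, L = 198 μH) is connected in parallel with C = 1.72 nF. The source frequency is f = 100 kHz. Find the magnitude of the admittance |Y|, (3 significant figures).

ω = 2πf = 628300 rad/s
X_L = ωL = 124 Ω
X_C = 1/(ωC) = 925 Ω
Branch 1 (R+jX_L): Z₁ = 96.0 + j124 Ω, |Z₁| = 157 Ω
Branch 2 (−jX_C): Z₂ = −j925 Ω
Parallel: Z = Z₁Z₂/(Z₁+Z₂), |Z| = 180 Ω, ∠Z = 45.5°
|Y| = 1/|Z| = 5.55 mS

5.55 mS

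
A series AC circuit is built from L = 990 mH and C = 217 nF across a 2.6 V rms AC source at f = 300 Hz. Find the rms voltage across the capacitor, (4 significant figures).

ω = 2πf = 1885 rad/s
X_L = ωL = 1866 Ω
X_C = 1/(ωC) = 2445 Ω
Net reactance X = X_L − X_C = -578.7 Ω
Z = − j578.7 Ω
|Z| = √(0² + 578.7²) = 578.7 Ω
I = V/|Z| = 4.493 mA
V_C = I·|Z_C| = 0.004493 × 2445 = 10.98 V

10.98 V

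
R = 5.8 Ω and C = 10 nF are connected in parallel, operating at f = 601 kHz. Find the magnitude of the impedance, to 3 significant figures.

5.67 Ω

ω = 2πf = 3.776e+06 rad/s
X_C = 1/(ωC) = 26.5 Ω
Parallel: admittances add. Y = 1/R + jωC
Y = (0.172 + j0.0378) S
|Y| = 0.177 S → |Z| = 1/|Y| = 5.67 Ω, ∠Z = −∠Y = -12.4°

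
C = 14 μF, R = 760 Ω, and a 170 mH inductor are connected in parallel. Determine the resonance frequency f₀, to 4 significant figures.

ω₀ = 1/√(LC) = 1/√(0.17 × 1.4e-05) = 648.2 rad/s
f₀ = ω₀/(2π) = 103.2 Hz

103.2 Hz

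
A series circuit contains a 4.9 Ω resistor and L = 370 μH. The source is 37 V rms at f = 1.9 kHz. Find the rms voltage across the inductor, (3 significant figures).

ω = 2πf = 11940 rad/s
X_L = ωL = 4.42 Ω
Z = 4.90 + j4.42 Ω
|Z| = √(4.90² + 4.42²) = 6.60 Ω
I = V/|Z| = 5.61 A
V_L = I·|Z_L| = 5.61 × 4.42 = 24.8 V

24.8 V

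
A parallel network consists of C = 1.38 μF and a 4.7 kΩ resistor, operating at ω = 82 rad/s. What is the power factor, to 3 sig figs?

0.883

X_C = 1/(ωC) = 8840 Ω
Parallel: admittances add. Y = 1/R + jωC
Y = (0.000213 + j0.000113) S
|Y| = 0.000241 S → |Z| = 1/|Y| = 4150 Ω, ∠Z = −∠Y = -28.0°
cos φ = cos(-28.0°) = 0.883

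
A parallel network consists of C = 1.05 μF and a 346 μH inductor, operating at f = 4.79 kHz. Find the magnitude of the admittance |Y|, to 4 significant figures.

ω = 2πf = 30100 rad/s
X_L = ωL = 10.41 Ω
X_C = 1/(ωC) = 31.64 Ω
Parallel: admittances add. Y = 1/(jωL) + jωC
Y = (0 − j0.06443) S
|Y| = 0.06443 S → |Z| = 1/|Y| = 15.52 Ω, ∠Z = −∠Y = 90.00°

64.43 mS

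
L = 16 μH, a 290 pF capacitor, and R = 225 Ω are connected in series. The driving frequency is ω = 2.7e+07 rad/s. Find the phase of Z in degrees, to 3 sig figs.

X_L = ωL = 432 Ω
X_C = 1/(ωC) = 128 Ω
Net reactance X = X_L − X_C = 304 Ω
Z = 225 + j304 Ω
|Z| = √(225² + 304²) = 378 Ω
∠Z = arctan(304/225) = 53.5°

53.5°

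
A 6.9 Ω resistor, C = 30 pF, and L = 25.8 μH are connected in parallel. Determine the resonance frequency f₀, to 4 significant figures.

5.721 MHz

ω₀ = 1/√(LC) = 1/√(2.58e-05 × 3e-11) = 3.594e+07 rad/s
f₀ = ω₀/(2π) = 5.721 MHz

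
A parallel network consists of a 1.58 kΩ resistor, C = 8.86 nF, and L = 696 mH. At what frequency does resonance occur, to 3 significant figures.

2.03 kHz

ω₀ = 1/√(LC) = 1/√(0.696 × 8.86e-09) = 12730 rad/s
f₀ = ω₀/(2π) = 2.03 kHz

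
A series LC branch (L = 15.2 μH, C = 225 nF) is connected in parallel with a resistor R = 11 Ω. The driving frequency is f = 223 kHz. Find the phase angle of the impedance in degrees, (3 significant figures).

31.3°

ω = 2πf = 1.401e+06 rad/s
X_L = ωL = 21.3 Ω
X_C = 1/(ωC) = 3.17 Ω
Branch 1: Z₁ = R = 11.0 Ω
Branch 2 (series LC): Z₂ = j(X_L − X_C) = j18.1 Ω
Parallel: Z = Z₁Z₂/(Z₁+Z₂), |Z| = 9.40 Ω, ∠Z = 31.3°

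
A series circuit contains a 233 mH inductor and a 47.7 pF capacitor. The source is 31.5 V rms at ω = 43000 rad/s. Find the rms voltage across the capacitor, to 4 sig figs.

X_L = ωL = 10020 Ω
X_C = 1/(ωC) = 487500 Ω
Net reactance X = X_L − X_C = -477500 Ω
Z = − j477500 Ω
|Z| = √(0² + 477500²) = 477500 Ω
I = V/|Z| = 65.97 μA
V_C = I·|Z_C| = 6.597e-05 × 487500 = 32.16 V

32.16 V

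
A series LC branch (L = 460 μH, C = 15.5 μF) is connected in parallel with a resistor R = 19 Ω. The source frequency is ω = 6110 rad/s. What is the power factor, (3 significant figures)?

0.378

X_L = ωL = 2.81 Ω
X_C = 1/(ωC) = 10.6 Ω
Branch 1: Z₁ = R = 19.0 Ω
Branch 2 (series LC): Z₂ = j(X_L − X_C) = −j7.75 Ω
Parallel: Z = Z₁Z₂/(Z₁+Z₂), |Z| = 7.17 Ω, ∠Z = -67.8°
cos φ = cos(-67.8°) = 0.378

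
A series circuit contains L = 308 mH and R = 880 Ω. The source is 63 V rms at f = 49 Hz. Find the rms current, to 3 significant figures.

71.2 mA

ω = 2πf = 307.9 rad/s
X_L = ωL = 94.8 Ω
Z = 880 + j94.8 Ω
|Z| = √(880² + 94.8²) = 885 Ω
I = V/|Z| = 63/885 = 71.2 mA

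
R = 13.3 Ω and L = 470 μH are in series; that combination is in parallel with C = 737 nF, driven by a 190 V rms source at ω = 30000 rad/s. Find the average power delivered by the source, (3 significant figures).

X_L = ωL = 14.1 Ω
X_C = 1/(ωC) = 45.2 Ω
Branch 1 (R+jX_L): Z₁ = 13.3 + j14.1 Ω, |Z₁| = 19.4 Ω
Branch 2 (−jX_C): Z₂ = −j45.2 Ω
Parallel: Z = Z₁Z₂/(Z₁+Z₂), |Z| = 25.9 Ω, ∠Z = 23.5°
I = V/|Z| = 7.34 A
P = VI cos φ = 190 × 7.34 × cos(23.5°) = 1.28 kW

1.28 kW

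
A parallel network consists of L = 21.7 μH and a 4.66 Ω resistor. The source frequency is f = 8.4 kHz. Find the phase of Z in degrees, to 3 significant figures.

ω = 2πf = 52780 rad/s
X_L = ωL = 1.15 Ω
Parallel: admittances add. Y = 1/R + 1/(jωL)
Y = (0.215 − j0.873) S
|Y| = 0.899 S → |Z| = 1/|Y| = 1.11 Ω, ∠Z = −∠Y = 76.2°

76.2°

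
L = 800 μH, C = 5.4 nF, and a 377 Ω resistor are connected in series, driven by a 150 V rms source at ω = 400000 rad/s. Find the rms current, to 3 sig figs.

372 mA

X_L = ωL = 320 Ω
X_C = 1/(ωC) = 463 Ω
Net reactance X = X_L − X_C = -143 Ω
Z = 377 − j143 Ω
|Z| = √(377² + 143²) = 403 Ω
I = V/|Z| = 150/403 = 372 mA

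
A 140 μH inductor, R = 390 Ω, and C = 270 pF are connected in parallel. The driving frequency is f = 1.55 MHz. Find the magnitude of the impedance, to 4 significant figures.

ω = 2πf = 9.739e+06 rad/s
X_L = ωL = 1363 Ω
X_C = 1/(ωC) = 380.3 Ω
Parallel: admittances add. Y = 1/R + 1/(jωL) + jωC
Y = (0.002564 + j0.001896) S
|Y| = 0.003189 S → |Z| = 1/|Y| = 313.6 Ω, ∠Z = −∠Y = -36.48°

313.6 Ω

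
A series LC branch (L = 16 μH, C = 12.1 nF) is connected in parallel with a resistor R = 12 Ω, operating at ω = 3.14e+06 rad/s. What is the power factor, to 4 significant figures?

X_L = ωL = 50.24 Ω
X_C = 1/(ωC) = 26.32 Ω
Branch 1: Z₁ = R = 12.00 Ω
Branch 2 (series LC): Z₂ = j(X_L − X_C) = j23.92 Ω
Parallel: Z = Z₁Z₂/(Z₁+Z₂), |Z| = 10.73 Ω, ∠Z = 26.64°
cos φ = cos(26.64°) = 0.8938

0.8938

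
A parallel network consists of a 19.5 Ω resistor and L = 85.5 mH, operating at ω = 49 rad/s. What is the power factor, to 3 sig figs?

0.210

X_L = ωL = 4.19 Ω
Parallel: admittances add. Y = 1/R + 1/(jωL)
Y = (0.0513 − j0.239) S
|Y| = 0.244 S → |Z| = 1/|Y| = 4.10 Ω, ∠Z = −∠Y = 77.9°
cos φ = cos(77.9°) = 0.210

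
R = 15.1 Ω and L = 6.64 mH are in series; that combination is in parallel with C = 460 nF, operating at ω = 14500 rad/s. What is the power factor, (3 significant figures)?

X_L = ωL = 96.3 Ω
X_C = 1/(ωC) = 150 Ω
Branch 1 (R+jX_L): Z₁ = 15.1 + j96.3 Ω, |Z₁| = 97.5 Ω
Branch 2 (−jX_C): Z₂ = −j150 Ω
Parallel: Z = Z₁Z₂/(Z₁+Z₂), |Z| = 262 Ω, ∠Z = 65.4°
cos φ = cos(65.4°) = 0.417

0.417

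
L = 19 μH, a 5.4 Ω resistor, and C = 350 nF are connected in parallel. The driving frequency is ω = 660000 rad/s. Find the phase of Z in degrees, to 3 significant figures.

-39.2°

X_L = ωL = 12.5 Ω
X_C = 1/(ωC) = 4.33 Ω
Parallel: admittances add. Y = 1/R + 1/(jωL) + jωC
Y = (0.185 + j0.151) S
|Y| = 0.239 S → |Z| = 1/|Y| = 4.18 Ω, ∠Z = −∠Y = -39.2°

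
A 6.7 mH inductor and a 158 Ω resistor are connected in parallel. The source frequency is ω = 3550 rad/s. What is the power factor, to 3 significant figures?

X_L = ωL = 23.8 Ω
Parallel: admittances add. Y = 1/R + 1/(jωL)
Y = (0.00633 − j0.0420) S
|Y| = 0.0425 S → |Z| = 1/|Y| = 23.5 Ω, ∠Z = −∠Y = 81.4°
cos φ = cos(81.4°) = 0.149

0.149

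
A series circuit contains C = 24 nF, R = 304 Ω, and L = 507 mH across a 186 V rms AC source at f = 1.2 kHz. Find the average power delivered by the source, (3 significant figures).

3.51 W

ω = 2πf = 7540 rad/s
X_L = ωL = 3820 Ω
X_C = 1/(ωC) = 5530 Ω
Net reactance X = X_L − X_C = -1700 Ω
Z = 304 − j1700 Ω
|Z| = √(304² + 1700²) = 1730 Ω
∠Z = arctan(-1700/304) = -79.9°
I = V/|Z| = 107 mA
P = VI cos φ = 186 × 0.107 × cos(-79.9°) = 3.51 W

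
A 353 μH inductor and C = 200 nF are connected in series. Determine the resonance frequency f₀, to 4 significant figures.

18.94 kHz

ω₀ = 1/√(LC) = 1/√(0.000353 × 2e-07) = 119000 rad/s
f₀ = ω₀/(2π) = 18.94 kHz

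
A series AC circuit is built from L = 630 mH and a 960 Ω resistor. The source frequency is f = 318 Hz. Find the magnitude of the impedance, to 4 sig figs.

1583 Ω

ω = 2πf = 1998 rad/s
X_L = ωL = 1259 Ω
Z = 960.0 + j1259 Ω
|Z| = √(960.0² + 1259²) = 1583 Ω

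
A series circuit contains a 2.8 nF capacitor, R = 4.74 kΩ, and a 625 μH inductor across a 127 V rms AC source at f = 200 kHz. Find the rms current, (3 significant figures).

26.6 mA

ω = 2πf = 1.257e+06 rad/s
X_L = ωL = 785 Ω
X_C = 1/(ωC) = 284 Ω
Net reactance X = X_L − X_C = 501 Ω
Z = 4740 + j501 Ω
|Z| = √(4740² + 501²) = 4770 Ω
I = V/|Z| = 127/4770 = 26.6 mA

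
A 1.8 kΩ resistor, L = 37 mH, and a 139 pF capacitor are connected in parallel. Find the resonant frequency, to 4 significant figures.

70.18 kHz

ω₀ = 1/√(LC) = 1/√(0.037 × 1.39e-10) = 441000 rad/s
f₀ = ω₀/(2π) = 70.18 kHz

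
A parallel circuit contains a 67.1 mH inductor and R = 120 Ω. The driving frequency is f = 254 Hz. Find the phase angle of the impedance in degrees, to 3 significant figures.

ω = 2πf = 1596 rad/s
X_L = ωL = 107 Ω
Parallel: admittances add. Y = 1/R + 1/(jωL)
Y = (0.00833 − j0.00934) S
|Y| = 0.0125 S → |Z| = 1/|Y| = 79.9 Ω, ∠Z = −∠Y = 48.3°

48.3°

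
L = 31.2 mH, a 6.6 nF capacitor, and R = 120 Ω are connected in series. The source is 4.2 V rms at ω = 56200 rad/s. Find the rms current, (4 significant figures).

4.420 mA

X_L = ωL = 1753 Ω
X_C = 1/(ωC) = 2696 Ω
Net reactance X = X_L − X_C = -942.6 Ω
Z = 120.0 − j942.6 Ω
|Z| = √(120.0² + 942.6²) = 950.2 Ω
I = V/|Z| = 4.2/950.2 = 4.420 mA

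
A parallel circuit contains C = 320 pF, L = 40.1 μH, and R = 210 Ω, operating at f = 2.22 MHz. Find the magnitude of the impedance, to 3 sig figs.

183 Ω

ω = 2πf = 1.395e+07 rad/s
X_L = ωL = 559 Ω
X_C = 1/(ωC) = 224 Ω
Parallel: admittances add. Y = 1/R + 1/(jωL) + jωC
Y = (0.00476 + j0.00268) S
|Y| = 0.00546 S → |Z| = 1/|Y| = 183 Ω, ∠Z = −∠Y = -29.3°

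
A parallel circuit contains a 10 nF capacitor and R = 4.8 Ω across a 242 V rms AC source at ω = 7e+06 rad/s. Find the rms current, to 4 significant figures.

X_C = 1/(ωC) = 14.29 Ω
Parallel: admittances add. Y = 1/R + jωC
Y = (0.2083 + j0.07000) S
|Y| = 0.2198 S → |Z| = 1/|Y| = 4.550 Ω, ∠Z = −∠Y = -18.57°
I = V/|Z| = 242/4.550 = 53.19 A

53.19 A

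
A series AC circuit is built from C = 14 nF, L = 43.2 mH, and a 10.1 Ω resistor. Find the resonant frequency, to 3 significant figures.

ω₀ = 1/√(LC) = 1/√(0.0432 × 1.4e-08) = 40660 rad/s
f₀ = ω₀/(2π) = 6.47 kHz

6.47 kHz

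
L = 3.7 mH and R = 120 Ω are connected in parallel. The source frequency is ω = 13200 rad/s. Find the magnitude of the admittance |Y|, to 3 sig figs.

X_L = ωL = 48.8 Ω
Parallel: admittances add. Y = 1/R + 1/(jωL)
Y = (0.00833 − j0.0205) S
|Y| = 0.0221 S → |Z| = 1/|Y| = 45.2 Ω, ∠Z = −∠Y = 67.9°

22.1 mS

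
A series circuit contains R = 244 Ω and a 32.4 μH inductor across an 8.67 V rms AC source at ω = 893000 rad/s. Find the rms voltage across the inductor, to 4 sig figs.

1.021 V

X_L = ωL = 28.93 Ω
Z = 244.0 + j28.93 Ω
|Z| = √(244.0² + 28.93²) = 245.7 Ω
I = V/|Z| = 35.29 mA
V_L = I·|Z_L| = 0.03529 × 28.93 = 1.021 V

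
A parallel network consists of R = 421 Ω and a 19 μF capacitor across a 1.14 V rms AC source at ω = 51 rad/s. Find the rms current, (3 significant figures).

2.92 mA

X_C = 1/(ωC) = 1030 Ω
Parallel: admittances add. Y = 1/R + jωC
Y = (0.00238 + j0.000969) S
|Y| = 0.00257 S → |Z| = 1/|Y| = 390 Ω, ∠Z = −∠Y = -22.2°
I = V/|Z| = 1.14/390 = 2.92 mA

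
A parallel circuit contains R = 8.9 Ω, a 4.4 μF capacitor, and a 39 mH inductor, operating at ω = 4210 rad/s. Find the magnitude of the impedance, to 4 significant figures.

X_L = ωL = 164.2 Ω
X_C = 1/(ωC) = 53.98 Ω
Parallel: admittances add. Y = 1/R + 1/(jωL) + jωC
Y = (0.1124 + j0.01243) S
|Y| = 0.1130 S → |Z| = 1/|Y| = 8.846 Ω, ∠Z = −∠Y = -6.315°

8.846 Ω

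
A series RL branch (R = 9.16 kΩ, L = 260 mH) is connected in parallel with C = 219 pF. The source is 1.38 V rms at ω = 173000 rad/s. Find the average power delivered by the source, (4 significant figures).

X_L = ωL = 44980 Ω
X_C = 1/(ωC) = 26390 Ω
Branch 1 (R+jX_L): Z₁ = 9160 + j44980 Ω, |Z₁| = 45900 Ω
Branch 2 (−jX_C): Z₂ = −j26390 Ω
Parallel: Z = Z₁Z₂/(Z₁+Z₂), |Z| = 58470 Ω, ∠Z = -75.27°
I = V/|Z| = 23.60 μA
P = VI cos φ = 1.38 × 2.36e-05 × cos(-75.27°) = 8.279 μW

8.279 μW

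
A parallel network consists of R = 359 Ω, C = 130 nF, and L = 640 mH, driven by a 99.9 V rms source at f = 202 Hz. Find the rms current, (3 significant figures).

298 mA

ω = 2πf = 1269 rad/s
X_L = ωL = 812 Ω
X_C = 1/(ωC) = 6060 Ω
Parallel: admittances add. Y = 1/R + 1/(jωL) + jωC
Y = (0.00279 − j0.00107) S
|Y| = 0.00298 S → |Z| = 1/|Y| = 335 Ω, ∠Z = −∠Y = 20.9°
I = V/|Z| = 99.9/335 = 298 mA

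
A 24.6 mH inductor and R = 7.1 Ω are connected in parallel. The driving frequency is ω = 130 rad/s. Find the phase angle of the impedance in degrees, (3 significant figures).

65.8°

X_L = ωL = 3.20 Ω
Parallel: admittances add. Y = 1/R + 1/(jωL)
Y = (0.141 − j0.313) S
|Y| = 0.343 S → |Z| = 1/|Y| = 2.92 Ω, ∠Z = −∠Y = 65.8°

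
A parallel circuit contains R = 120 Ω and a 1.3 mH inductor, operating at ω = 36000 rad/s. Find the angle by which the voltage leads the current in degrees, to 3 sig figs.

X_L = ωL = 46.8 Ω
Parallel: admittances add. Y = 1/R + 1/(jωL)
Y = (0.00833 − j0.0214) S
|Y| = 0.0229 S → |Z| = 1/|Y| = 43.6 Ω, ∠Z = −∠Y = 68.7°

68.7°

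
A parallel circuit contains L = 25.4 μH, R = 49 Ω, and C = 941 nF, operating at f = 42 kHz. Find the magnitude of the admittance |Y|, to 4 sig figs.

101.2 mS

ω = 2πf = 263900 rad/s
X_L = ωL = 6.703 Ω
X_C = 1/(ωC) = 4.027 Ω
Parallel: admittances add. Y = 1/R + 1/(jωL) + jωC
Y = (0.02041 + j0.09913) S
|Y| = 0.1012 S → |Z| = 1/|Y| = 9.880 Ω, ∠Z = −∠Y = -78.37°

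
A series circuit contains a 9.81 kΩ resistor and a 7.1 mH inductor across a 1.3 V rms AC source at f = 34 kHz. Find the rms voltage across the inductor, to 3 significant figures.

0.199 V

ω = 2πf = 213600 rad/s
X_L = ωL = 1520 Ω
Z = 9810 + j1520 Ω
|Z| = √(9810² + 1520²) = 9930 Ω
I = V/|Z| = 131 μA
V_L = I·|Z_L| = 0.000131 × 1520 = 0.199 V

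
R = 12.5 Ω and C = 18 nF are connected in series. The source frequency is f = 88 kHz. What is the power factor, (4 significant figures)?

ω = 2πf = 552900 rad/s
X_C = 1/(ωC) = 100.5 Ω
Z = 12.50 − j100.5 Ω
|Z| = √(12.50² + 100.5²) = 101.3 Ω
∠Z = arctan(-100.5/12.50) = -82.91°
cos φ = cos(-82.91°) = 0.1235

0.1235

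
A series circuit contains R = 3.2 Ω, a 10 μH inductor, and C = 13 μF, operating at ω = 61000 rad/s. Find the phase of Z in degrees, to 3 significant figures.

X_L = ωL = 0.610 Ω
X_C = 1/(ωC) = 1.26 Ω
Net reactance X = X_L − X_C = -0.651 Ω
Z = 3.20 − j0.651 Ω
|Z| = √(3.20² + 0.651²) = 3.27 Ω
∠Z = arctan(-0.651/3.20) = -11.5°

-11.5°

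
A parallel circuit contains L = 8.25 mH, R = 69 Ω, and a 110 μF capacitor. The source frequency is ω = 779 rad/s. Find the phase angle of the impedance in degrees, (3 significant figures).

X_L = ωL = 6.43 Ω
X_C = 1/(ωC) = 11.7 Ω
Parallel: admittances add. Y = 1/R + 1/(jωL) + jωC
Y = (0.0145 − j0.0699) S
|Y| = 0.0714 S → |Z| = 1/|Y| = 14.0 Ω, ∠Z = −∠Y = 78.3°

78.3°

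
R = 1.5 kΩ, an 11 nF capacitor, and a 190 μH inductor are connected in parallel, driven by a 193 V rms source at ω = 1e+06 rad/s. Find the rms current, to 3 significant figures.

X_L = ωL = 190 Ω
X_C = 1/(ωC) = 90.9 Ω
Parallel: admittances add. Y = 1/R + 1/(jωL) + jωC
Y = (0.000667 + j0.00574) S
|Y| = 0.00578 S → |Z| = 1/|Y| = 173 Ω, ∠Z = −∠Y = -83.4°
I = V/|Z| = 193/173 = 1.11 A

1.11 A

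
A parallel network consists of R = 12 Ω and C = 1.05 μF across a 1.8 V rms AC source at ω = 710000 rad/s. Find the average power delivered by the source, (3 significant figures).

270 mW

X_C = 1/(ωC) = 1.34 Ω
Parallel: admittances add. Y = 1/R + jωC
Y = (0.0833 + j0.745) S
|Y| = 0.750 S → |Z| = 1/|Y| = 1.33 Ω, ∠Z = −∠Y = -83.6°
I = V/|Z| = 1.35 A
P = VI cos φ = 1.8 × 1.35 × cos(-83.6°) = 270 mW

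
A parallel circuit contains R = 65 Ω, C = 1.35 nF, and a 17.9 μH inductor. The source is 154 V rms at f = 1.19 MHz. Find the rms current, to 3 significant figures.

ω = 2πf = 7.477e+06 rad/s
X_L = ωL = 134 Ω
X_C = 1/(ωC) = 99.1 Ω
Parallel: admittances add. Y = 1/R + 1/(jωL) + jωC
Y = (0.0154 + j0.00262) S
|Y| = 0.0156 S → |Z| = 1/|Y| = 64.1 Ω, ∠Z = −∠Y = -9.67°
I = V/|Z| = 154/64.1 = 2.40 A

2.40 A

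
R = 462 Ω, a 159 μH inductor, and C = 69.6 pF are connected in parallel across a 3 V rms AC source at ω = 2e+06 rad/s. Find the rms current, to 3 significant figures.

11.1 mA

X_L = ωL = 318 Ω
X_C = 1/(ωC) = 7180 Ω
Parallel: admittances add. Y = 1/R + 1/(jωL) + jωC
Y = (0.00216 − j0.00301) S
|Y| = 0.00370 S → |Z| = 1/|Y| = 270 Ω, ∠Z = −∠Y = 54.2°
I = V/|Z| = 3/270 = 11.1 mA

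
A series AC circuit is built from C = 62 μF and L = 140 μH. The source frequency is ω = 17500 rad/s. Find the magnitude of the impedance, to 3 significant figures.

X_L = ωL = 2.45 Ω
X_C = 1/(ωC) = 0.922 Ω
Net reactance X = X_L − X_C = 1.53 Ω
Z = j1.53 Ω
|Z| = √(0² + 1.53²) = 1.53 Ω

1.53 Ω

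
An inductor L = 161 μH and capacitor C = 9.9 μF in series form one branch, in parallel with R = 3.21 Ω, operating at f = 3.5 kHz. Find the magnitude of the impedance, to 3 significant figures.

ω = 2πf = 21990 rad/s
X_L = ωL = 3.54 Ω
X_C = 1/(ωC) = 4.59 Ω
Branch 1: Z₁ = R = 3.21 Ω
Branch 2 (series LC): Z₂ = j(X_L − X_C) = −j1.05 Ω
Parallel: Z = Z₁Z₂/(Z₁+Z₂), |Z| = 1.00 Ω, ∠Z = -71.8°

1.00 Ω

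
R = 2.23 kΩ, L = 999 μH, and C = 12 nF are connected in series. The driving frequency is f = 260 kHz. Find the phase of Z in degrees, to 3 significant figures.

ω = 2πf = 1.634e+06 rad/s
X_L = ωL = 1630 Ω
X_C = 1/(ωC) = 51.0 Ω
Net reactance X = X_L − X_C = 1580 Ω
Z = 2230 + j1580 Ω
|Z| = √(2230² + 1580²) = 2730 Ω
∠Z = arctan(1580/2230) = 35.3°

35.3°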